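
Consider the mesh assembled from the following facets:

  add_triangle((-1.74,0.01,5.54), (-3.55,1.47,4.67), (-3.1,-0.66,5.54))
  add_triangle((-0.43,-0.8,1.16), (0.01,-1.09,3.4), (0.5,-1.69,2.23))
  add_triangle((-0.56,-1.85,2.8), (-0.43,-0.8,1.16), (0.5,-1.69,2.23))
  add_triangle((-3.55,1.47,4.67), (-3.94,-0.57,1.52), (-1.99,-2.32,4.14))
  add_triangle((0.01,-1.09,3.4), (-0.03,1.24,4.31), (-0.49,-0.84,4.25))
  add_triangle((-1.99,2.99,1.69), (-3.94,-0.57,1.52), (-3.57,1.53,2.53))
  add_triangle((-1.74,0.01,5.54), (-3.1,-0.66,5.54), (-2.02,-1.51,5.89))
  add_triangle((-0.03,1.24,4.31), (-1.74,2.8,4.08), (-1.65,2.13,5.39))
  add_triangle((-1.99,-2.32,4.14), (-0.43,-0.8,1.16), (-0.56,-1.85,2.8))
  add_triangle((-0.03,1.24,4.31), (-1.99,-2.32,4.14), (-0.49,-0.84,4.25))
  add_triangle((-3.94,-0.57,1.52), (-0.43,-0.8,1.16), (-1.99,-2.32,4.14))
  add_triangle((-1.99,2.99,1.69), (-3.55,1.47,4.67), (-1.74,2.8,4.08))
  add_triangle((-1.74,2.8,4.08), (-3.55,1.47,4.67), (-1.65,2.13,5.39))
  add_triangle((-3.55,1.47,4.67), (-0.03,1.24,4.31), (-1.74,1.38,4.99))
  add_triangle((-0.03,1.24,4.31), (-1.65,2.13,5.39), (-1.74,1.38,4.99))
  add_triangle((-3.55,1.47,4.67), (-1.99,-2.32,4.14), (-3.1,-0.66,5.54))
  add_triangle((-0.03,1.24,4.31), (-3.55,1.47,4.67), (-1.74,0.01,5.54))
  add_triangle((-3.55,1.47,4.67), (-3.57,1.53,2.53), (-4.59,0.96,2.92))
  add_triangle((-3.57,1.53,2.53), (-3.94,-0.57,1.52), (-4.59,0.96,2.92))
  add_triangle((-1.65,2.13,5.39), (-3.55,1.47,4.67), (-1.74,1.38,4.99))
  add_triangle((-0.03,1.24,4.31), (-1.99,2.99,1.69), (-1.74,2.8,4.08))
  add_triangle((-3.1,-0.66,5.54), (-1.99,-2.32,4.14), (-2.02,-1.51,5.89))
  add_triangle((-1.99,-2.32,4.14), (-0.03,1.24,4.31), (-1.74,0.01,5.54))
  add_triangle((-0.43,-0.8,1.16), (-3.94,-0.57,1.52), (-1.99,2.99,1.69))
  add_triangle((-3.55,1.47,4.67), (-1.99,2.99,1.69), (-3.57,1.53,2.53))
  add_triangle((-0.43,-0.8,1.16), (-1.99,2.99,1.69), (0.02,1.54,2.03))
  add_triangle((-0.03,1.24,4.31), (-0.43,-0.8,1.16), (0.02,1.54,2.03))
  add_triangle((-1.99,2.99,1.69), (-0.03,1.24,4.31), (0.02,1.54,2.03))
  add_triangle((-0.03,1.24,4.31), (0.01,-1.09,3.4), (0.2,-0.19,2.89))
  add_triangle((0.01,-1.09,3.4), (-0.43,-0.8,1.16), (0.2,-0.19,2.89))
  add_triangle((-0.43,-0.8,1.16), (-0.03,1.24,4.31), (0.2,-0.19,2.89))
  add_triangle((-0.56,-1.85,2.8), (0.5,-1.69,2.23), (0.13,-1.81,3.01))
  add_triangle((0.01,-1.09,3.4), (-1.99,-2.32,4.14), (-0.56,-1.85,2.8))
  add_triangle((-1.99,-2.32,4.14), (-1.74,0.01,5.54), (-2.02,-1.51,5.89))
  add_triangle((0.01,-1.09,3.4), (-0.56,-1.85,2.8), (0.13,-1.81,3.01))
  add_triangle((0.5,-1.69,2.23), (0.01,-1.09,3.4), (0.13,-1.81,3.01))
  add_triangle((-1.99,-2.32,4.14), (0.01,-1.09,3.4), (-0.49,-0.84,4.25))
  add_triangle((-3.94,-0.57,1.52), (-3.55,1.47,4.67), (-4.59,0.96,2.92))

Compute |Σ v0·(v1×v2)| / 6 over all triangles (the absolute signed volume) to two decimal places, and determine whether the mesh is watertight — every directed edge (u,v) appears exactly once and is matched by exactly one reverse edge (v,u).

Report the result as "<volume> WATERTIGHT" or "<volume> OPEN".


Per-triangle v0·(v1×v2)/6:
  t1: +3.1241
  t2: -0.3592
  t3: +0.0348
  t4: +8.7968
  t5: +0.7339
  t6: +1.2418
  t7: +1.8043
  t8: +1.1714
  t9: +0.0566
  t10: +1.7447
  t11: +0.3073
  t12: +3.4369
  t13: +2.4280
  t14: -0.2954
  t15: +0.7740
  t16: +0.9691
  t17: +4.1565
  t18: +1.3011
  t19: +0.3151
  t20: +1.0559
  t21: +0.7676
  t22: +1.9083
  t23: +2.0599
  t24: -2.5866
  t25: +2.7478
  t26: -1.3957
  t27: -0.2619
  t28: +1.4198
  t29: +0.3023
  t30: -0.1344
  t31: -0.4889
  t32: +0.1529
  t33: +0.7608
  t34: -0.6029
  t35: +0.3375
  t36: +0.1693
  t37: +0.8755
  t38: +2.0228
Σ = +40.8517 → |volume| = 40.85

Directed edges: 114 total, each appears once with its reverse present → watertight.

40.85 WATERTIGHT


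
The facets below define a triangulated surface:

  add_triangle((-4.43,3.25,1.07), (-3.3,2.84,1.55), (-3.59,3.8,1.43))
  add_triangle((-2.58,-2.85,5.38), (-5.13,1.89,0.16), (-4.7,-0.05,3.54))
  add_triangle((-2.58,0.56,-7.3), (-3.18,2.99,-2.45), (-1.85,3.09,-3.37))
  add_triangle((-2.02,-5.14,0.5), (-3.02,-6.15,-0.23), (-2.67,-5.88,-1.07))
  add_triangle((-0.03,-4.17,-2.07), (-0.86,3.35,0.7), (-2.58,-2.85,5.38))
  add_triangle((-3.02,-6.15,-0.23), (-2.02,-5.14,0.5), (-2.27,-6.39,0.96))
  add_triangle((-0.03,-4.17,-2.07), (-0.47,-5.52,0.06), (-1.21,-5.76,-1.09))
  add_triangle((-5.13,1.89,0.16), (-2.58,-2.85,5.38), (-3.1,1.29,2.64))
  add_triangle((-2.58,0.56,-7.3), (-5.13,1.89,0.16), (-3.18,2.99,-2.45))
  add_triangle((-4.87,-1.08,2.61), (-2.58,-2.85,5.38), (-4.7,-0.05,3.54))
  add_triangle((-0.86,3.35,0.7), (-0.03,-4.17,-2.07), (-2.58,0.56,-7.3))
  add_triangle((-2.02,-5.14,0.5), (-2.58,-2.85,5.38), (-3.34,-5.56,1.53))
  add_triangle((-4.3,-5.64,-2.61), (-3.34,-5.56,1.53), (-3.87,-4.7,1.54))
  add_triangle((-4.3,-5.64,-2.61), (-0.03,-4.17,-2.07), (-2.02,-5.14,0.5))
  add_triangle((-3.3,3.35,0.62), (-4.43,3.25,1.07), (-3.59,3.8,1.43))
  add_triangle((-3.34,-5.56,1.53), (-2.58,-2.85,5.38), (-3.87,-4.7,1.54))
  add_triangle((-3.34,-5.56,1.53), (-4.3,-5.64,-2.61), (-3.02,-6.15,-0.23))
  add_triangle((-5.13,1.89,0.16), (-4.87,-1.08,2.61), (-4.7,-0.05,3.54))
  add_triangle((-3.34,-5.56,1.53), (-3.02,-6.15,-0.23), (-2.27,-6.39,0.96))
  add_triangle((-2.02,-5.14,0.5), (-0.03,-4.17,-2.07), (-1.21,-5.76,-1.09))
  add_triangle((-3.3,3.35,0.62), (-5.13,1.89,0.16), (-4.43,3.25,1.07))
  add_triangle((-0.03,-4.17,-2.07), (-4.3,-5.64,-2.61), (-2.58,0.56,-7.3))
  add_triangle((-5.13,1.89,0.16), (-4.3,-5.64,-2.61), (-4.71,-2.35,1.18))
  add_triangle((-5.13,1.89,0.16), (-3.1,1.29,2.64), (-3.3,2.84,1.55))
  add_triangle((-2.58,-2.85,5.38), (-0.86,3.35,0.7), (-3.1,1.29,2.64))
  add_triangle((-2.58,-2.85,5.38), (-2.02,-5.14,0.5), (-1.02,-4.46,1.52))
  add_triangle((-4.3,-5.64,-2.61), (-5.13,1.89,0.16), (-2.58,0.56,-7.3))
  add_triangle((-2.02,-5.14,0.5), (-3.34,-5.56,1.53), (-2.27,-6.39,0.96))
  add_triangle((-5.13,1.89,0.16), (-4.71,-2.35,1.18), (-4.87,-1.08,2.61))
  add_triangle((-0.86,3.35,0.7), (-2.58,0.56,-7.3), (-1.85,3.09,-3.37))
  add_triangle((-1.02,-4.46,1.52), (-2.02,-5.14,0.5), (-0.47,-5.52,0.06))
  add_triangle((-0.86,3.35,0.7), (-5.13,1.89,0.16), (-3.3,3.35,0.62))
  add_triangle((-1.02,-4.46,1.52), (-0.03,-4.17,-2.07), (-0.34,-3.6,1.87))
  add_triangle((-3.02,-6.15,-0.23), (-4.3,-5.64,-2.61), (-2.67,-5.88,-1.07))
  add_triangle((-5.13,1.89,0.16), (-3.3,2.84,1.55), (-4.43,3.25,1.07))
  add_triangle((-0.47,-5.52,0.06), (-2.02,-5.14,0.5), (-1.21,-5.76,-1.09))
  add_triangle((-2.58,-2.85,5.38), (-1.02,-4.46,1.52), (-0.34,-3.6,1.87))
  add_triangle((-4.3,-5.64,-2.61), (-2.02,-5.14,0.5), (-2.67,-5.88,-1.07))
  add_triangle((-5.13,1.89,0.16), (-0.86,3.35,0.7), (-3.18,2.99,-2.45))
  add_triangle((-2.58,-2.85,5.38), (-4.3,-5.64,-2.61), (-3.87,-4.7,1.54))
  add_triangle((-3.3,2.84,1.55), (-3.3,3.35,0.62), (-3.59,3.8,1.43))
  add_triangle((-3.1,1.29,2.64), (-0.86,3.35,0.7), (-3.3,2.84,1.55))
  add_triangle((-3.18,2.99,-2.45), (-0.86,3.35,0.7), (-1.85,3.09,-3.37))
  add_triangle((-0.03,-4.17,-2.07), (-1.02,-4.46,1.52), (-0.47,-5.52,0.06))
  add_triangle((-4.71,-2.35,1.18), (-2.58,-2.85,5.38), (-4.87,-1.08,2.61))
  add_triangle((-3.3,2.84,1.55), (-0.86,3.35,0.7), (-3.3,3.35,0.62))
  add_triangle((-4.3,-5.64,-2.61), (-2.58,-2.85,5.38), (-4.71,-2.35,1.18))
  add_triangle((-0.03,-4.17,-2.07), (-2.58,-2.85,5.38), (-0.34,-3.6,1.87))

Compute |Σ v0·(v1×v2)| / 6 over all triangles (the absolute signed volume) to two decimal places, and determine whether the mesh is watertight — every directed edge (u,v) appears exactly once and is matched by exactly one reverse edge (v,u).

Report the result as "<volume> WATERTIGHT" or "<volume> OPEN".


Per-triangle v0·(v1×v2)/6:
  t1: +0.4742
  t2: -2.9542
  t3: +5.7255
  t4: +0.5935
  t5: -5.8880
  t6: +0.0037
  t7: +1.7450
  t8: +8.9345
  t9: +12.3260
  t10: +5.1074
  t11: -2.9269
  t12: +3.8116
  t13: +4.2450
  t14: +8.7719
  t15: +0.5386
  t16: +4.2589
  t17: +4.2256
  t18: +4.5948
  t19: +2.2953
  t20: -0.0399
  t21: +0.9851
  t22: +22.7738
  t23: +15.9661
  t24: +3.3489
  t25: +4.8548
  t26: +4.5616
  t27: +44.6707
  t28: -0.5392
  t29: +6.0471
  t30: -1.0861
  t31: +1.8806
  t32: +0.1126
  t33: +1.6958
  t34: +1.8682
  t35: +0.7077
  t36: +1.9719
  t37: +2.5056
  t38: -1.9588
  t39: +7.6575
  t40: -0.3834
  t41: -0.2915
  t42: +1.9238
  t43: +3.5947
  t44: -0.8059
  t45: +6.7209
  t46: +1.4180
  t47: +17.5088
  t48: -5.0221
Σ = +198.5297 → |volume| = 198.53

Directed edges: 144 total, each appears once with its reverse present → watertight.

198.53 WATERTIGHT


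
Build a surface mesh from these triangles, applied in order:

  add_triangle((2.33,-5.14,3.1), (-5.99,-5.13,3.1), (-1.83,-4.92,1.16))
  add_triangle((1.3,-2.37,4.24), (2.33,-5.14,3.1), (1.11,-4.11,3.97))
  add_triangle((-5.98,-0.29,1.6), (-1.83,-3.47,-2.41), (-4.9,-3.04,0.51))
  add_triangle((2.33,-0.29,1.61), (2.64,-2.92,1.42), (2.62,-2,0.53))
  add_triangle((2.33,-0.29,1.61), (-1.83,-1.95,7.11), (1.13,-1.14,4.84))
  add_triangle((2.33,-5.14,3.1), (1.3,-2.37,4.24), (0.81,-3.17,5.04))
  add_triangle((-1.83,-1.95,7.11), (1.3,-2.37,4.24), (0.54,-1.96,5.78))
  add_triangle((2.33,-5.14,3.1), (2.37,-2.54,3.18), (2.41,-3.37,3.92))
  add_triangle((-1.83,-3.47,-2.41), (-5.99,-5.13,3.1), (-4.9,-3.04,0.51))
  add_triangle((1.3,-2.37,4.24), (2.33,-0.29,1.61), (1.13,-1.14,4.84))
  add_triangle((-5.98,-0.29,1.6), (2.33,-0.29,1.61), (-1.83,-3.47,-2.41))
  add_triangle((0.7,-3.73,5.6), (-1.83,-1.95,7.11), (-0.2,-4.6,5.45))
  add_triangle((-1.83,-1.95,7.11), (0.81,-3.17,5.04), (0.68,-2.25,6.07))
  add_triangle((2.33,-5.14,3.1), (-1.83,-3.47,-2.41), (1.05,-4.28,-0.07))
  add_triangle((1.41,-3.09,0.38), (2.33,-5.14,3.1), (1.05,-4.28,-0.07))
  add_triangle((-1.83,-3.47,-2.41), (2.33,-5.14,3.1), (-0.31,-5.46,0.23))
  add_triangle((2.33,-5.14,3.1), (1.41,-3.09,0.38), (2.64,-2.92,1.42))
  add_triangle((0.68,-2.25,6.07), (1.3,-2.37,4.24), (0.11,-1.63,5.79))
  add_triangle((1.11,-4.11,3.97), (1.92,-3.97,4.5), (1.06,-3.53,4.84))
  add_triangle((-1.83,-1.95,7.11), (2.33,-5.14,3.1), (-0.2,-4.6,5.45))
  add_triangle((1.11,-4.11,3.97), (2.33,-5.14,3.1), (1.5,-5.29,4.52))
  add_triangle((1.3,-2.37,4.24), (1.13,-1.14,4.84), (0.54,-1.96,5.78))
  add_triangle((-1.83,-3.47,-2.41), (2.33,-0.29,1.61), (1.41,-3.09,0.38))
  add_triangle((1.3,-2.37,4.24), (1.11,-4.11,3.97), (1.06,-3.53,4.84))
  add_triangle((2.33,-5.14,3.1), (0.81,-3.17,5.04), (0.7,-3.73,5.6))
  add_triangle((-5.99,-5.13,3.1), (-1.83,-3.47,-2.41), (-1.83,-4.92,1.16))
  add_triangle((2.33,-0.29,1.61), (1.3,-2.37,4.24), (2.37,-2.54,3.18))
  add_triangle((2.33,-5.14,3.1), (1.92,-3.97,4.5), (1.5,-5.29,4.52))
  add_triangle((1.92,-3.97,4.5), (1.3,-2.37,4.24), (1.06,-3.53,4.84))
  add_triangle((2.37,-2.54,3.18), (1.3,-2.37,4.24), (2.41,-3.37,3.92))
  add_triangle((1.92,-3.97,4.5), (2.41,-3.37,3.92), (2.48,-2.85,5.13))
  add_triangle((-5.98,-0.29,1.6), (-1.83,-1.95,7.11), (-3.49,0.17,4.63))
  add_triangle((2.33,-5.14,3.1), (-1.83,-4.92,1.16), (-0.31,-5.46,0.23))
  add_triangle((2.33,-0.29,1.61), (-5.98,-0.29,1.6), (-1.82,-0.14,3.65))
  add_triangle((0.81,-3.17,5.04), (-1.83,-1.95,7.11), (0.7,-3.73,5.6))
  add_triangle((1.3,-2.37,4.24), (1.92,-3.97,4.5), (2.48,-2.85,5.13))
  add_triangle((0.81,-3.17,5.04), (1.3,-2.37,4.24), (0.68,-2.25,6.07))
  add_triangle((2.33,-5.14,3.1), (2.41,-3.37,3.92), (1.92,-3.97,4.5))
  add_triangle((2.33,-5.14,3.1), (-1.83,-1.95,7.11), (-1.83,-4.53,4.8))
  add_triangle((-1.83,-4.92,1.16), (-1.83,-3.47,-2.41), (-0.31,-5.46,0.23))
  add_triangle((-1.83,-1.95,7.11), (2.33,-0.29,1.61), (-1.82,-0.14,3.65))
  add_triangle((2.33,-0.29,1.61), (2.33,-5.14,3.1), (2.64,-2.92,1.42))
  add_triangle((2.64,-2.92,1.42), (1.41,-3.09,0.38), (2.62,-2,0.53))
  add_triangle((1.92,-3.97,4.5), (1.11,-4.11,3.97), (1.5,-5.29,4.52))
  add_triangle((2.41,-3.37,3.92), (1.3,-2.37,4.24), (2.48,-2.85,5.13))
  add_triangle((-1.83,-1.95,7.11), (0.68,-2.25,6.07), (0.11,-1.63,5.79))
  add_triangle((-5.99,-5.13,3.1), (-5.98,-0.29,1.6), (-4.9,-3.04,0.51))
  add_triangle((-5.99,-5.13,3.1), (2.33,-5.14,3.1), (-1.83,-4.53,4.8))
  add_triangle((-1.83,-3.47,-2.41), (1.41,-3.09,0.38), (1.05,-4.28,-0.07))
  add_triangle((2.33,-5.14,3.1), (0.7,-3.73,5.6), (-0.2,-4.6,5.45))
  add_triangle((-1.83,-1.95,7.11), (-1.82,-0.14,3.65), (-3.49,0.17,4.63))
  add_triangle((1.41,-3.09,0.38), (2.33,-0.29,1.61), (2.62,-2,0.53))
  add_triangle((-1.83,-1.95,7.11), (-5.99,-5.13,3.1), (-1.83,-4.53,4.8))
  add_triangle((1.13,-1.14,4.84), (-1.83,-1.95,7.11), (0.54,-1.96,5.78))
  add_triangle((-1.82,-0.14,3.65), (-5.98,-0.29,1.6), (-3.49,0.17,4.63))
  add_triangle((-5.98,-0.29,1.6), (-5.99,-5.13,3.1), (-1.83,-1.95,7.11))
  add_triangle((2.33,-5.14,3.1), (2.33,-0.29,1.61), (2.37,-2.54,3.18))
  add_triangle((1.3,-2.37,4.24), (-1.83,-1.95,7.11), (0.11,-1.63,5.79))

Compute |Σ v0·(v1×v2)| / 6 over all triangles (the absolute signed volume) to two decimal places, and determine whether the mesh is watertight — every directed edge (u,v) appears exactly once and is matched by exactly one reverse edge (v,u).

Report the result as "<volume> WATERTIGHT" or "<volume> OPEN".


Per-triangle v0·(v1×v2)/6:
  t1: +12.8955
  t2: -2.1015
  t3: +5.3993
  t4: +1.0257
  t5: -0.1828
  t6: +2.1144
  t7: +1.8385
  t8: +0.7247
  t9: +7.7243
  t10: +2.1840
  t11: -8.6912
  t12: +4.7524
  t13: +3.2889
  t14: +4.2955
  t15: +1.1524
  t16: +1.8138
  t17: +1.6703
  t18: -0.0042
  t19: +0.7820
  t20: -5.3958
  t21: -0.2894
  t22: +1.0452
  t23: +0.4431
  t24: -0.5040
  t25: +0.8557
  t26: +11.6411
  t27: +1.5908
  t28: +1.7569
  t29: +0.7507
  t30: +0.5112
  t31: +0.9076
  t32: +9.0951
  t33: +6.3420
  t34: -1.1553
  t35: +0.9425
  t36: +0.9392
  t37: +0.8883
  t38: +1.3970
  t39: +14.9335
  t40: +5.0228
  t41: +2.9584
  t42: +2.2607
  t43: +0.7416
  t44: +0.3750
  t45: -0.7706
  t46: +0.9981
  t47: +8.0458
  t48: +14.7108
  t49: +0.2709
  t50: +4.2878
  t51: +0.8427
  t52: -1.0628
  t53: +16.7565
  t54: +1.5054
  t55: -1.2601
  t56: +29.1550
  t57: +1.6059
  t58: -2.1700
Σ = +171.6510 → |volume| = 171.65

Directed edges: 174 total, each appears once with its reverse present → watertight.

171.65 WATERTIGHT


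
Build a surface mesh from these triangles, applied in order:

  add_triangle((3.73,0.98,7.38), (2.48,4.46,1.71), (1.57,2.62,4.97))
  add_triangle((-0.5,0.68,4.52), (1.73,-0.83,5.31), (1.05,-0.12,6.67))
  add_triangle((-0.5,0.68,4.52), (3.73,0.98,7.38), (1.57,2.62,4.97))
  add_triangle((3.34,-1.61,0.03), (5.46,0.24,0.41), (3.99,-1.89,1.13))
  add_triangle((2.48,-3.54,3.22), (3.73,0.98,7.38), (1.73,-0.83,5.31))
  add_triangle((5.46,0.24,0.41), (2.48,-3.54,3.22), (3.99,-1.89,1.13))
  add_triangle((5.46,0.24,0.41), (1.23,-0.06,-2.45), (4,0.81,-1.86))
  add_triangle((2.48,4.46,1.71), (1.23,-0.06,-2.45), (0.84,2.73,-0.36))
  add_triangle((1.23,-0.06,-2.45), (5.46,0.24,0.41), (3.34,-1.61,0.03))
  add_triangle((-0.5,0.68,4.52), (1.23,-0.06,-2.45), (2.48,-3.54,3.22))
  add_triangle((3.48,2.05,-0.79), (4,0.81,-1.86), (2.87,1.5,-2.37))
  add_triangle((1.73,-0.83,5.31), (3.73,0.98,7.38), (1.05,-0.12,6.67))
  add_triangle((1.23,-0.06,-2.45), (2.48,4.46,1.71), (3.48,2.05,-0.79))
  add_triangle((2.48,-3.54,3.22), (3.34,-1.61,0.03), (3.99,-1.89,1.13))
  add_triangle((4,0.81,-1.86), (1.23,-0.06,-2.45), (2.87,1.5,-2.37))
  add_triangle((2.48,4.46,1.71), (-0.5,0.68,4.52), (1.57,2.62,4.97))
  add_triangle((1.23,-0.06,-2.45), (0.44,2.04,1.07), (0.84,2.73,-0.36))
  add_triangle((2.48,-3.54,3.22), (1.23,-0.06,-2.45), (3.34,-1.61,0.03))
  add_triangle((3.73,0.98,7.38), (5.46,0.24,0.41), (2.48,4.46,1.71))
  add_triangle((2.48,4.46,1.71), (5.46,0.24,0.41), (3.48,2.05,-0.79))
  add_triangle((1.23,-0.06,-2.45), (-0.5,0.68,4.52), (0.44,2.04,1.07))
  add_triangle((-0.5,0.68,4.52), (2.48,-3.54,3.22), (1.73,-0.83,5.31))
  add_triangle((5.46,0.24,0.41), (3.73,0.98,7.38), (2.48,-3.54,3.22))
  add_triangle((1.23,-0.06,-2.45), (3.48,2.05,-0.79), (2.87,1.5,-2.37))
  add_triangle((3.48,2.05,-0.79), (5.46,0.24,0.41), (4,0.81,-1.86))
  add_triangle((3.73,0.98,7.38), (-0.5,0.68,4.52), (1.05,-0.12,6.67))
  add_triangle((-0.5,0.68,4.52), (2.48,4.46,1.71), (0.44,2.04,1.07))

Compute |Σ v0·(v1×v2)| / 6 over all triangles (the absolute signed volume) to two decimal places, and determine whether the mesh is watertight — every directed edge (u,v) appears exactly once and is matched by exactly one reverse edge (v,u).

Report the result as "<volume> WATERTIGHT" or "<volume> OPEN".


Per-triangle v0·(v1×v2)/6:
  t1: +8.7995
  t2: +0.2325
  t3: +6.6205
  t4: +1.7425
  t5: +6.2644
  t6: +2.9446
  t7: +1.6914
  t8: +2.5442
  t9: +4.0416
  t10: -3.5667
  t11: +1.4360
  t12: +3.2029
  t13: +2.7417
  t14: +1.4873
  t15: +1.3638
  t16: +2.9466
  t17: -0.5507
  t18: +2.2634
  t19: +26.9798
  t20: +6.7931
  t21: -1.2277
  t22: +3.5455
  t23: +25.8288
  t24: -0.5419
  t25: +3.1227
  t26: +3.6723
  t27: +2.0105
Σ = +116.3886 → |volume| = 116.39

Directed edges: 81 total; 3 unmatched, e.g. (0.84,2.73,-0.36)→(2.48,4.46,1.71) → open.

116.39 OPEN


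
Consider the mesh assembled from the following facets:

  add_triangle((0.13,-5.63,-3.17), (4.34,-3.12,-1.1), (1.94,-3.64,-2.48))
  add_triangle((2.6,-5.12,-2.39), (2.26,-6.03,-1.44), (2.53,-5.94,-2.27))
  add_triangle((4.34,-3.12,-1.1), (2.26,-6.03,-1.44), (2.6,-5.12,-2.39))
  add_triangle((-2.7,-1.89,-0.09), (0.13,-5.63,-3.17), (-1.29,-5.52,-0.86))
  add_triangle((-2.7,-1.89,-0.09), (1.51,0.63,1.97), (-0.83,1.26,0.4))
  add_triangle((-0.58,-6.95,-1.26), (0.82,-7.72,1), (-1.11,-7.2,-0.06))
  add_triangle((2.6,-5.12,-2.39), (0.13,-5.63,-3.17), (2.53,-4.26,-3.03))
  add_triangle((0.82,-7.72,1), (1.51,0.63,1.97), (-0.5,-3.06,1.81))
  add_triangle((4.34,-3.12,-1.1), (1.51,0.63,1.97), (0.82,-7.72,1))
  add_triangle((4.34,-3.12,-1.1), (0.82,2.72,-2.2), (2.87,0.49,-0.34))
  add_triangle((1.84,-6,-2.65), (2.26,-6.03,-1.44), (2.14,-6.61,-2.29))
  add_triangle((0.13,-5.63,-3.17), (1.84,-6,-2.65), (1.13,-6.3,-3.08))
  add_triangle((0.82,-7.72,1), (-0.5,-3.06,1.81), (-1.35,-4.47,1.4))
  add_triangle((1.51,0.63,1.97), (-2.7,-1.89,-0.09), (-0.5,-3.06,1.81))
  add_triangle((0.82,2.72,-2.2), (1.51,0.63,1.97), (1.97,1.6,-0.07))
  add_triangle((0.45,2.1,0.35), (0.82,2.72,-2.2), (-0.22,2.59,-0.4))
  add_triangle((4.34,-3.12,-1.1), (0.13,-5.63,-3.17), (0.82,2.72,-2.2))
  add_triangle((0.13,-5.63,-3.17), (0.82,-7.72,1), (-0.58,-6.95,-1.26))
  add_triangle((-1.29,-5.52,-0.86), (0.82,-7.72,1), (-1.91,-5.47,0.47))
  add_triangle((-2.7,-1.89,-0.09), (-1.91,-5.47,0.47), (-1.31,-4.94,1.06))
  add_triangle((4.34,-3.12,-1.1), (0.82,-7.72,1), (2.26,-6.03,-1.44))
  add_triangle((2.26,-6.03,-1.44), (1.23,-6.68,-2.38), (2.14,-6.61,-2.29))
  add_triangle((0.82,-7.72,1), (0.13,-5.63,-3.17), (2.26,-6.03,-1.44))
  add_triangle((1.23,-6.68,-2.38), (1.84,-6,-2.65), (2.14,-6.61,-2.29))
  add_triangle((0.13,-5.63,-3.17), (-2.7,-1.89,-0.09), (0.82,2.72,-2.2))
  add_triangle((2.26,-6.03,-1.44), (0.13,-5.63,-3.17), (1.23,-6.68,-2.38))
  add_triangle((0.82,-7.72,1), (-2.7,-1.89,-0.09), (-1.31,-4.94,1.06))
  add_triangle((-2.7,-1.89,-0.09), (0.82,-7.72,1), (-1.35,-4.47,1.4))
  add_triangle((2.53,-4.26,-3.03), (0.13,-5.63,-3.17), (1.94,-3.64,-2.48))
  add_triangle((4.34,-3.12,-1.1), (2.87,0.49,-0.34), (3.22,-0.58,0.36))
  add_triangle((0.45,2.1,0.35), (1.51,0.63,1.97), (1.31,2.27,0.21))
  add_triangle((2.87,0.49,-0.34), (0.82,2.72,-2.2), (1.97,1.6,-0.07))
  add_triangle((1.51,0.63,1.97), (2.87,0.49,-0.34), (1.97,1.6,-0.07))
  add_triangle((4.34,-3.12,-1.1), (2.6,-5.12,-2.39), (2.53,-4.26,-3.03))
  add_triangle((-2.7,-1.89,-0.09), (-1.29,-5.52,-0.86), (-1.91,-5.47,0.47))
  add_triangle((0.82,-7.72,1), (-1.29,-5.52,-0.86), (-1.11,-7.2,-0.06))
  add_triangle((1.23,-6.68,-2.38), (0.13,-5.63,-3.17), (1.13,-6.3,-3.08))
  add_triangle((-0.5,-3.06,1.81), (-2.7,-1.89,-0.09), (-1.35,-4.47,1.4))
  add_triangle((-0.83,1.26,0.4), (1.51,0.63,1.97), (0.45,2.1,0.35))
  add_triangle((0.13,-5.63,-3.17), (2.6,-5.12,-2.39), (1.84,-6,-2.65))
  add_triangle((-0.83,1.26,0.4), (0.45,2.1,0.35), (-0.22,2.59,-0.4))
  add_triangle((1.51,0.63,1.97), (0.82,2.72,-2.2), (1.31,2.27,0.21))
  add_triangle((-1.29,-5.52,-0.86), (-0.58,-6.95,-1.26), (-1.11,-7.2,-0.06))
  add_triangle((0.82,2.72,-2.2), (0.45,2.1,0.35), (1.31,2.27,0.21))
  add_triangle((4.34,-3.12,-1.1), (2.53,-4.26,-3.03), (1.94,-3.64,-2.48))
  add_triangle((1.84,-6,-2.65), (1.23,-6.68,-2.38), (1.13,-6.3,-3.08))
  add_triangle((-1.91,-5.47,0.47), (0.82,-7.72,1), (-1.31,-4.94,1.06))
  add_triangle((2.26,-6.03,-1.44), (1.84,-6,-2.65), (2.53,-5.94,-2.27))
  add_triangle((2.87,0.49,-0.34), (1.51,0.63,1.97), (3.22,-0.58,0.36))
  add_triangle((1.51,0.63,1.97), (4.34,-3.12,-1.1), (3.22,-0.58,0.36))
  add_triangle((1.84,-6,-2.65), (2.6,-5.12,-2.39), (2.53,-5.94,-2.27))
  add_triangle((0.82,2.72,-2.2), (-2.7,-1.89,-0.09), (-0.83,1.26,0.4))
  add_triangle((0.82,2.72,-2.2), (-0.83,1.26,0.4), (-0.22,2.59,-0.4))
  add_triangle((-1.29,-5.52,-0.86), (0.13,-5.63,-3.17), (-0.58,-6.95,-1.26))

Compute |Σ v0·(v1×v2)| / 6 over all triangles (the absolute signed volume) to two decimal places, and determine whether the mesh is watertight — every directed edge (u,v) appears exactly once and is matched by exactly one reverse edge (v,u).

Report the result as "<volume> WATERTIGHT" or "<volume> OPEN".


123.50 WATERTIGHT

Per-triangle v0·(v1×v2)/6:
  t1: -2.8677
  t2: +0.2265
  t3: +3.4767
  t4: +4.4918
  t5: +1.6725
  t6: +3.5274
  t7: +2.5948
  t8: +5.0461
  t9: +13.6335
  t10: +4.6066
  t11: +0.1204
  t12: +0.0731
  t13: +2.4476
  t14: +1.9900
  t15: +0.9397
  t16: +0.7887
  t17: +15.4878
  t18: +5.3127
  t19: +4.4722
  t20: +1.0865
  t21: +8.3215
  t22: +0.6446
  t23: +9.4626
  t24: +0.5796
  t25: +8.7996
  t26: -0.7749
  t27: -2.3583
  t28: +3.8503
  t29: -0.1173
  t30: +1.6860
  t31: +0.6186
  t32: +1.4727
  t33: +1.2698
  t34: +2.5605
  t35: +2.6283
  t36: -1.4028
  t37: +0.8043
  t38: +1.1354
  t39: +0.8095
  t40: +0.9092
  t41: +0.3717
  t42: +0.5211
  t43: +1.1133
  t44: +0.7509
  t45: -0.3687
  t46: +0.7009
  t47: +1.9096
  t48: +0.7213
  t49: +1.2933
  t50: +1.4929
  t51: +0.4552
  t52: +2.2582
  t53: +0.2857
  t54: +1.9669
Σ = +123.4985 → |volume| = 123.50

Directed edges: 162 total, each appears once with its reverse present → watertight.


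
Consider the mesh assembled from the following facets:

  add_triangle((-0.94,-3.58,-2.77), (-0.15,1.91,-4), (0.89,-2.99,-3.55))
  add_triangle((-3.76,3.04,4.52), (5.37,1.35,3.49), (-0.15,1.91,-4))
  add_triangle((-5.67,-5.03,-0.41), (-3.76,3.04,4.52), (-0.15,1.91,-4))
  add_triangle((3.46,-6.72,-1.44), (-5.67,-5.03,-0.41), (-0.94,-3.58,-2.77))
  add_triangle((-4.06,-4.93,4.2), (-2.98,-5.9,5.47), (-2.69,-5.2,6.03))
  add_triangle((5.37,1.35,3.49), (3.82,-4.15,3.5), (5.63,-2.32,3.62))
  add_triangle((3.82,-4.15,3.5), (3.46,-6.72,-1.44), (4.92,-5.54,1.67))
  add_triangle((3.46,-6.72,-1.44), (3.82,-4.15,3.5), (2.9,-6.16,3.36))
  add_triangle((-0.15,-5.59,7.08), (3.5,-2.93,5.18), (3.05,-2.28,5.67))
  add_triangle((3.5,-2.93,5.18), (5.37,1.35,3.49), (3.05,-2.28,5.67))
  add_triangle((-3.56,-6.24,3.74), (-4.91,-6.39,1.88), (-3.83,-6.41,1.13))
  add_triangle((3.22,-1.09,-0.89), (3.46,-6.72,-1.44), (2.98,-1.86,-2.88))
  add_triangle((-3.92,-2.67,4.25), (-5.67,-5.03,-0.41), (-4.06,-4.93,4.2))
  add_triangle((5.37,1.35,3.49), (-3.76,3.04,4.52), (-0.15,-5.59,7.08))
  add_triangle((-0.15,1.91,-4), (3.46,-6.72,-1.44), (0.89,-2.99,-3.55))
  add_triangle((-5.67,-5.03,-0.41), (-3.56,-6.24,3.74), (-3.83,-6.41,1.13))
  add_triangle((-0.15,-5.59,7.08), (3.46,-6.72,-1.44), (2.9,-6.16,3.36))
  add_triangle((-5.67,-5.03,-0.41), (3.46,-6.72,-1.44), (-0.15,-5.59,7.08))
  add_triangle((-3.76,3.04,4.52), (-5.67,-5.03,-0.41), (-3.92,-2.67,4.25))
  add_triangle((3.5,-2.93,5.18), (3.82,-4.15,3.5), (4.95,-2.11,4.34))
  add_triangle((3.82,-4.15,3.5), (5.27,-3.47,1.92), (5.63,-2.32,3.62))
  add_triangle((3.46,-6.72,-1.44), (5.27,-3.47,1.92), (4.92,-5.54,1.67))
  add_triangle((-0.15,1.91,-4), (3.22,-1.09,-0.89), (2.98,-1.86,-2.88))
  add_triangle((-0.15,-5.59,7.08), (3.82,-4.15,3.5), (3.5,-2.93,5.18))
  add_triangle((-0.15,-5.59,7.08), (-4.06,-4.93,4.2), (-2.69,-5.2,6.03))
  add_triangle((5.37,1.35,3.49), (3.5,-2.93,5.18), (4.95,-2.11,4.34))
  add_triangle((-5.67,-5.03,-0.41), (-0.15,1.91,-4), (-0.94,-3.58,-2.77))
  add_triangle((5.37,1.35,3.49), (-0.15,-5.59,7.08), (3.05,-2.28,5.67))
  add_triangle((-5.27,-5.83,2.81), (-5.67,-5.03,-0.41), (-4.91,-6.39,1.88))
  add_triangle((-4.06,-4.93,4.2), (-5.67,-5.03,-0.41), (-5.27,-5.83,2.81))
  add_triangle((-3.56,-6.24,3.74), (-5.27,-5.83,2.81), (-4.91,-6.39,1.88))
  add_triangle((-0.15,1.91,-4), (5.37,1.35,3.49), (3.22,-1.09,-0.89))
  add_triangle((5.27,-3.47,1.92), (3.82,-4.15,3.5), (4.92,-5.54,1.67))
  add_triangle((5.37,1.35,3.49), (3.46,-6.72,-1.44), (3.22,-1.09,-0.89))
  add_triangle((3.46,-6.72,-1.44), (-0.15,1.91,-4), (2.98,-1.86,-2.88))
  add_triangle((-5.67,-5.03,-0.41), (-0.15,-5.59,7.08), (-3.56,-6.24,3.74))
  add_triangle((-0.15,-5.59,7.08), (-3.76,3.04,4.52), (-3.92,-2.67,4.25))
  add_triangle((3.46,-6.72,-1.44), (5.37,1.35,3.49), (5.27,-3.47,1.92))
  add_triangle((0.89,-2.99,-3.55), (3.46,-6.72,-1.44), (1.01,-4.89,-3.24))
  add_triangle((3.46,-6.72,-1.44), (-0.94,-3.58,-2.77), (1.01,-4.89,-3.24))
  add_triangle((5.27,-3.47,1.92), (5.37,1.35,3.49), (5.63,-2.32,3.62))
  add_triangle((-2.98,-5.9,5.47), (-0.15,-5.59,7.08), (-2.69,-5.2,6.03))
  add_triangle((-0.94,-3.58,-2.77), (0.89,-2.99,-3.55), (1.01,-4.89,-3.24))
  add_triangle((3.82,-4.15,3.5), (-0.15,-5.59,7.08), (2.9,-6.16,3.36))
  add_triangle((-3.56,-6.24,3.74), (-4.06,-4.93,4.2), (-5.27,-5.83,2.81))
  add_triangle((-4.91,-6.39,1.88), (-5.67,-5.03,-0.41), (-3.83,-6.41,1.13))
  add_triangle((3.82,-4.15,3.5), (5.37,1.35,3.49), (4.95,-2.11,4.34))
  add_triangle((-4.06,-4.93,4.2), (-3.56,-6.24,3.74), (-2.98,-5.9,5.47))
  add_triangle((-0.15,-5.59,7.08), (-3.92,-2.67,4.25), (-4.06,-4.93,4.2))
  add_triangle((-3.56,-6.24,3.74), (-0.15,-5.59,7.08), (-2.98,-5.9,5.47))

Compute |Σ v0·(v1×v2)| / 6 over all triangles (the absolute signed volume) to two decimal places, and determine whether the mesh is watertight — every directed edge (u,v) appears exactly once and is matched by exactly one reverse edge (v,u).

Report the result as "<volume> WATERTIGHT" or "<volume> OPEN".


Per-triangle v0·(v1×v2)/6:
  t1: +5.9556
  t2: +26.0585
  t3: +33.2861
  t4: +20.6104
  t5: +1.8896
  t6: +3.5794
  t7: +4.7777
  t8: +10.1584
  t9: +5.0183
  t10: +4.6524
  t11: +3.2153
  t12: +5.9025
  t13: +9.1196
  t14: +60.2051
  t15: +5.9231
  t16: -7.2817
  t17: +13.3539
  t18: +74.3137
  t19: +23.6570
  t20: +4.2135
  t21: +4.8211
  t22: +4.9788
  t23: +3.8981
  t24: +11.2358
  t25: -2.8224
  t26: +4.8932
  t27: +15.5689
  t28: +1.2462
  t29: +3.6951
  t30: +0.8985
  t31: +3.0422
  t32: +11.8339
  t33: +4.4358
  t34: +13.9902
  t35: +7.6708
  t36: -0.0370
  t37: +26.9030
  t38: +5.6062
  t39: +3.3183
  t40: +3.4513
  t41: +4.8642
  t42: +3.2968
  t43: +2.2358
  t44: +11.2542
  t45: +3.4050
  t46: +3.6577
  t47: +2.0818
  t48: +3.0085
  t49: +10.5063
  t50: +4.6149
Σ = +486.1616 → |volume| = 486.16

Directed edges: 150 total, each appears once with its reverse present → watertight.

486.16 WATERTIGHT


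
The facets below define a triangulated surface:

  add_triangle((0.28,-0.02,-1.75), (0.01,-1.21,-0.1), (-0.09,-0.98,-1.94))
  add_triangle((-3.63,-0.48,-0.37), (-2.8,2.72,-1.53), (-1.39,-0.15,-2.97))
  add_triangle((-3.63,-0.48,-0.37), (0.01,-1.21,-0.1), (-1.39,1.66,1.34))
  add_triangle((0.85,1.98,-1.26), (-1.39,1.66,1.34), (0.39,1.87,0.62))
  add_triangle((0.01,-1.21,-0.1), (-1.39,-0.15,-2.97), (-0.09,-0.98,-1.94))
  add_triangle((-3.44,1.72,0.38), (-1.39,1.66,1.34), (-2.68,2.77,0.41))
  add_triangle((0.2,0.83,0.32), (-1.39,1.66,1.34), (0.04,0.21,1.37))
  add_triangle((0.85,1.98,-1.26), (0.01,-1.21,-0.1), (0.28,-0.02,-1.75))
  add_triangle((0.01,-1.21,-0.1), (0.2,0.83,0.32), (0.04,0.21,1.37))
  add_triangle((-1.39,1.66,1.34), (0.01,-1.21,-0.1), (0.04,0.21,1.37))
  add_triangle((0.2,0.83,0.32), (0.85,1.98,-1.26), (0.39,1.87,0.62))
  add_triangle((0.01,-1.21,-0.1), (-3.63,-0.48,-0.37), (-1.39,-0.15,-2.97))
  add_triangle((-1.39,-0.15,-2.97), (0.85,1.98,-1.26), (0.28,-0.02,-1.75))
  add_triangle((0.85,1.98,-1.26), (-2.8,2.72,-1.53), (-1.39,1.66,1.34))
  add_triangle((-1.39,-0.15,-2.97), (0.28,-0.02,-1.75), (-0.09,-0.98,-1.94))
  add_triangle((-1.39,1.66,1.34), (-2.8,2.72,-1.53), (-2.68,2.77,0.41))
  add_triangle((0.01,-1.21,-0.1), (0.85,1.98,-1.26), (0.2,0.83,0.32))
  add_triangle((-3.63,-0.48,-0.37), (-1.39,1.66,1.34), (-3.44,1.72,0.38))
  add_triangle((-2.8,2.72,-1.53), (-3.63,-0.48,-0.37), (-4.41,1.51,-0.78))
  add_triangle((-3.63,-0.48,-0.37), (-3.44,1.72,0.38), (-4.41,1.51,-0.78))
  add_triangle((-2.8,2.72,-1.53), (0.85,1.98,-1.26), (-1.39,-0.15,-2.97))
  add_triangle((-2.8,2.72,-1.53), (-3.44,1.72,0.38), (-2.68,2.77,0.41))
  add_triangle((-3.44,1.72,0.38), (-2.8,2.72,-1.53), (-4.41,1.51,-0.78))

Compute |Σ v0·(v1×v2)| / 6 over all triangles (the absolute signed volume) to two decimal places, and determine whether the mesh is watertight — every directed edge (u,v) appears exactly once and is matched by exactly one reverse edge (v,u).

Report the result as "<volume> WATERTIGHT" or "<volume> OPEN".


27.38 OPEN

Per-triangle v0·(v1×v2)/6:
  t1: +0.1395
  t2: +5.2624
  t3: +0.9732
  t4: +0.9295
  t5: +0.4631
  t6: +0.9097
  t7: +0.3182
  t8: +0.2251
  t9: +0.0543
  t10: +0.3856
  t11: +0.0222
  t12: +2.0748
  t13: +1.0630
  t14: +2.9982
  t15: +0.5075
  t16: +0.1077
  t17: +0.1033
  t18: +1.1346
  t19: +0.9582
  t20: +1.3601
  t21: +4.1016
  t22: +1.5942
  t23: +1.6919
Σ = +27.3778 → |volume| = 27.38

Directed edges: 69 total; 3 unmatched, e.g. (-1.39,1.66,1.34)→(0.39,1.87,0.62) → open.


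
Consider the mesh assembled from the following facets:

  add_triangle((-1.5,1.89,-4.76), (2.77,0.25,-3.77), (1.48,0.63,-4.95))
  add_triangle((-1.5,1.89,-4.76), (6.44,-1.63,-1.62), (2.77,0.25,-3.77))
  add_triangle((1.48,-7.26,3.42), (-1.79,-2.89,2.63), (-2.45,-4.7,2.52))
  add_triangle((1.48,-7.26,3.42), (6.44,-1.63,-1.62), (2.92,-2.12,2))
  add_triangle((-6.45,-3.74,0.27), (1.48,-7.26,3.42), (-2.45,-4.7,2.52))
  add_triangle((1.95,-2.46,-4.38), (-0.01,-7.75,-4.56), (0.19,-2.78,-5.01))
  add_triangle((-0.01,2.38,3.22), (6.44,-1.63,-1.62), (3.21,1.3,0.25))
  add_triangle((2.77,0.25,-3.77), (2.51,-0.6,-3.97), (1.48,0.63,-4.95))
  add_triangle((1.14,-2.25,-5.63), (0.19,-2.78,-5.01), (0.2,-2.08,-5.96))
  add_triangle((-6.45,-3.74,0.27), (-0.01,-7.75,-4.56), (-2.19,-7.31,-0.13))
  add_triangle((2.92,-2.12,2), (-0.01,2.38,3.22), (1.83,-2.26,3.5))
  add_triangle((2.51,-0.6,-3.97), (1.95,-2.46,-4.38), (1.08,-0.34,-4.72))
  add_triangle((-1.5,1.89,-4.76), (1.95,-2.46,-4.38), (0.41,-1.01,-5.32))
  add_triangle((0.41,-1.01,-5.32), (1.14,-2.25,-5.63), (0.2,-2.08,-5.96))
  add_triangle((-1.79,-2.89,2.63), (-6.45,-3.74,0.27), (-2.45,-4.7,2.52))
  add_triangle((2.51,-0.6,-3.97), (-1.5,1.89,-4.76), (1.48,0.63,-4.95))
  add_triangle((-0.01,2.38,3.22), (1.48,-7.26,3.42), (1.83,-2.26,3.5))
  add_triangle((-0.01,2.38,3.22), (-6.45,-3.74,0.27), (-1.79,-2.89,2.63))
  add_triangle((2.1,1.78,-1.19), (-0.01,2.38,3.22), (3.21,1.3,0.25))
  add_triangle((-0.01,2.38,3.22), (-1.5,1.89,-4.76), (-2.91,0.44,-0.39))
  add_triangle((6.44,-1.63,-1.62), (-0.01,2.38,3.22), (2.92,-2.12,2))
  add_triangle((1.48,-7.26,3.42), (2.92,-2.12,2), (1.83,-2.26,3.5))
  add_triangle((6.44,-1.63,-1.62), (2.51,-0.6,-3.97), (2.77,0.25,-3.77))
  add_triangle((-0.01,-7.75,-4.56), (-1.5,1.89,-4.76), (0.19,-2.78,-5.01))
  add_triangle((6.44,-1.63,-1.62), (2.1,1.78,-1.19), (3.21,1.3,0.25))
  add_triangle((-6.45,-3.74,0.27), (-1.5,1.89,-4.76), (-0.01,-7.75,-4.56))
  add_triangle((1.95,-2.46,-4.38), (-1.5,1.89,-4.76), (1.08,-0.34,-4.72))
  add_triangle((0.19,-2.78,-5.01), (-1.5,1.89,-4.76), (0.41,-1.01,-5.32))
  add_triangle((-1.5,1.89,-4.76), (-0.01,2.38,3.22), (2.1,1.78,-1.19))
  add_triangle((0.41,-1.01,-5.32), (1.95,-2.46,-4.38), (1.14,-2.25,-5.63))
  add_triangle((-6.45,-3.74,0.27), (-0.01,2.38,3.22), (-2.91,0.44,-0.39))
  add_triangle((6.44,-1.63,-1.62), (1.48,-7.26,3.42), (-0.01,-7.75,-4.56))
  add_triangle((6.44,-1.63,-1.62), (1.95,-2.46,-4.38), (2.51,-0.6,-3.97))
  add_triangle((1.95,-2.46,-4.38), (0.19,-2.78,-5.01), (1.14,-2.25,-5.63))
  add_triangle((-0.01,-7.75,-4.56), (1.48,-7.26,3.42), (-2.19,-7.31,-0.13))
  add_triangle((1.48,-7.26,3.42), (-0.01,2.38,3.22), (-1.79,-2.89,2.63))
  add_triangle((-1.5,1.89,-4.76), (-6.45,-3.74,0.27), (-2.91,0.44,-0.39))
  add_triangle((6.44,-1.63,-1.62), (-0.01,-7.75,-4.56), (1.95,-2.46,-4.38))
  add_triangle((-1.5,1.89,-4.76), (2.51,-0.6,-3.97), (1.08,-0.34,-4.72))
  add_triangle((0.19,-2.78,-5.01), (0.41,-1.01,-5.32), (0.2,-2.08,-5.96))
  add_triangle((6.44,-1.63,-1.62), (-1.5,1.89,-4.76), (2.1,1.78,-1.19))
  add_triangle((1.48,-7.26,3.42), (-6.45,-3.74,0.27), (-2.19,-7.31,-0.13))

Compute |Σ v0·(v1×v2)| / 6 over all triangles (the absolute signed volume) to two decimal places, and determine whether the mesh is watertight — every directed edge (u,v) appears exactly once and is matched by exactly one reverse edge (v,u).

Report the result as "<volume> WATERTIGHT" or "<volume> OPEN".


412.56 WATERTIGHT

Per-triangle v0·(v1×v2)/6:
  t1: +1.1862
  t2: -0.2625
  t3: +4.3507
  t4: +14.5882
  t5: +8.8220
  t6: +7.7795
  t7: +4.5968
  t8: +1.2472
  t9: +0.9683
  t10: +27.7660
  t11: +4.0568
  t12: +2.4678
  t13: +1.2986
  t14: +0.8654
  t15: +4.1944
  t16: +1.2638
  t17: +5.7923
  t18: +12.9632
  t19: +3.3281
  t20: +7.8576
  t21: +11.7470
  t22: +5.6721
  t23: +3.2918
  t24: +8.0166
  t25: +4.1241
  t26: +53.6794
  t27: +2.7031
  t28: +3.5130
  t29: +8.2464
  t30: +0.6691
  t31: +8.6755
  t32: +65.2744
  t33: +7.1940
  t34: +1.3248
  t35: +29.6884
  t36: +13.2266
  t37: +9.5108
  t38: +22.7346
  t39: +2.1737
  t40: -0.2556
  t41: +11.6731
  t42: +24.5434
Σ = +412.5569 → |volume| = 412.56

Directed edges: 126 total, each appears once with its reverse present → watertight.


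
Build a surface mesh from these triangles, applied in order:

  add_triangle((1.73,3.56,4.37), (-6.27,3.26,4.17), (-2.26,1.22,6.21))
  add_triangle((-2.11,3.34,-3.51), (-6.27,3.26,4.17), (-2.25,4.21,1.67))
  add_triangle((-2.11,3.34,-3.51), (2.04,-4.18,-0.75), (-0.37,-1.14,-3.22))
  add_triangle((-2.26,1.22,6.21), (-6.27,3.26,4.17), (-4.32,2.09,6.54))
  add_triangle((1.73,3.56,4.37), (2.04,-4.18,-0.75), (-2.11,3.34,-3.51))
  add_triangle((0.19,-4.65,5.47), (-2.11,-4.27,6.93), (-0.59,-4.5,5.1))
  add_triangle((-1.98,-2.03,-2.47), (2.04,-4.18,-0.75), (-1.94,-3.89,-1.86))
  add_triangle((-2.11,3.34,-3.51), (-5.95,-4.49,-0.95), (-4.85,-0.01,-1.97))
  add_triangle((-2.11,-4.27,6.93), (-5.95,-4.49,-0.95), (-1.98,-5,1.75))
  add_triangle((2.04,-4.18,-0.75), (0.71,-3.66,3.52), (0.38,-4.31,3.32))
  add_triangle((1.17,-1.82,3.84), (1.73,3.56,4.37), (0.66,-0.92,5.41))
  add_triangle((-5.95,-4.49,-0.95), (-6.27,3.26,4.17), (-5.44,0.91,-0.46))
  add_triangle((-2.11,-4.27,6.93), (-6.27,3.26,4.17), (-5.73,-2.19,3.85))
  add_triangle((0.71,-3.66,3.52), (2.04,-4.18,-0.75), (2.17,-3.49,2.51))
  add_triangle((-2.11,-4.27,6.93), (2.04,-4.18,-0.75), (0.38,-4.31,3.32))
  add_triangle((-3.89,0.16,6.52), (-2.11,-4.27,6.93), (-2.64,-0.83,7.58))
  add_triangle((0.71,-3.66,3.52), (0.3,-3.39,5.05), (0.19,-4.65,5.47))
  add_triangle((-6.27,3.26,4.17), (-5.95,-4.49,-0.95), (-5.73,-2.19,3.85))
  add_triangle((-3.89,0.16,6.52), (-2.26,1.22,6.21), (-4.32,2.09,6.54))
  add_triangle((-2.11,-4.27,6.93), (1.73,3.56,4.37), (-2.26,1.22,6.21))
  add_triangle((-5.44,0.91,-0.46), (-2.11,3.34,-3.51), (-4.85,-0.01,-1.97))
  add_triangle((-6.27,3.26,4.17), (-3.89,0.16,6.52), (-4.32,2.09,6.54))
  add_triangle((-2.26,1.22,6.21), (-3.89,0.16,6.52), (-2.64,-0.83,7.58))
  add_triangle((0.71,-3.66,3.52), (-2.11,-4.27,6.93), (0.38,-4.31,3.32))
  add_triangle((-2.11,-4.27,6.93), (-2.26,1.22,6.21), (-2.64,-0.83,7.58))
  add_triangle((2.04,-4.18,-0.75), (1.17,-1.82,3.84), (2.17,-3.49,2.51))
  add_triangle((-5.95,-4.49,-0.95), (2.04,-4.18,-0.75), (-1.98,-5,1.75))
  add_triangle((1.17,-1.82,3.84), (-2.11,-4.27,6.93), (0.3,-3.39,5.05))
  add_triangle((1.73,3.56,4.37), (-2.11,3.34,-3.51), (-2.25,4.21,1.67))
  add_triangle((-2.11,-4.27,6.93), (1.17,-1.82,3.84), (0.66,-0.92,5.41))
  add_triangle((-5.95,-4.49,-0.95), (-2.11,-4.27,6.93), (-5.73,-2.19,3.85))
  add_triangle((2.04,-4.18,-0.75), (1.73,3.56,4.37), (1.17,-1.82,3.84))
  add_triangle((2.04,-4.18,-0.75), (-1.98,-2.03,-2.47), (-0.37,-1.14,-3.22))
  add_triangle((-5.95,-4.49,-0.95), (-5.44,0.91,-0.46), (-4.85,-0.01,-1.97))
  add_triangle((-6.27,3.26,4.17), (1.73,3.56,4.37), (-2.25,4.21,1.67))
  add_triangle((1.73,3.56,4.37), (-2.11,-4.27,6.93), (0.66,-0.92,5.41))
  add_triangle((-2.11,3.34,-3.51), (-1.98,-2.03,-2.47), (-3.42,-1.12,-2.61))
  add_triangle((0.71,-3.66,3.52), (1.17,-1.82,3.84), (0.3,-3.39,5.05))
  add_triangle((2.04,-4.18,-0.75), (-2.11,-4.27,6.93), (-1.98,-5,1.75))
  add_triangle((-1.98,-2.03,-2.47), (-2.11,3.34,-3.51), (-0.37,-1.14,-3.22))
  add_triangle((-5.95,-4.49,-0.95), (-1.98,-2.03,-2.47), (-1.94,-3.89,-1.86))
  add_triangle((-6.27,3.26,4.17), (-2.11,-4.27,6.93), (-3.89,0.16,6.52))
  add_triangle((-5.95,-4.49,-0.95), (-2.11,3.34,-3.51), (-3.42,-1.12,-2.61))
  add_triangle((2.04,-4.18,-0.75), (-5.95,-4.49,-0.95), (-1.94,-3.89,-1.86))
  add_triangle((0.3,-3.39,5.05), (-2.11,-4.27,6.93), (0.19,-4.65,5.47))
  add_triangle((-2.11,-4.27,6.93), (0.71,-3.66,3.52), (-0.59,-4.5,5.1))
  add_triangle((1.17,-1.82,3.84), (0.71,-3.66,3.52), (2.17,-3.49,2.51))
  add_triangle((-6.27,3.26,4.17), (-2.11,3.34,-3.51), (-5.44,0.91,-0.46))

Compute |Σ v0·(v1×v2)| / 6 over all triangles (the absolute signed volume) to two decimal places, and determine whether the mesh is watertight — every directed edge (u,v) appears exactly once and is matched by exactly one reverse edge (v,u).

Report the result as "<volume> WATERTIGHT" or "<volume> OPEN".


405.54 OPEN

Per-triangle v0·(v1×v2)/6:
  t1: +21.6758
  t2: +16.0162
  t3: +1.6437
  t4: +0.9402
  t5: +8.6789
  t6: +1.4864
  t7: +3.2262
  t8: +5.6371
  t9: +19.7778
  t10: +1.9458
  t11: +3.9813
  t12: +22.4798
  t13: +29.6349
  t14: +3.7095
  t15: +2.7192
  t16: +6.8471
  t17: +0.5597
  t18: +26.8180
  t19: +3.5149
  t20: +20.5050
  t21: +6.7054
  t22: +6.4955
  t23: +3.7793
  t24: +2.2645
  t25: +0.2978
  t26: -0.7392
  t27: +15.4585
  t28: +1.9111
  t29: +11.6491
  t30: +5.0653
  t31: +28.0310
  t32: +9.3324
  t33: +4.8818
  t34: +7.4251
  t35: +16.7296
  t36: +8.1308
  t37: +3.6994
  t38: +1.3477
  t39: +15.9652
  t40: +5.2299
  t41: +4.3580
  t42: +11.3009
  t43: +5.4984
  t44: +6.2047
  t45: +2.1192
  t46: -1.1356
  t47: +2.3249
  t48: +19.4084
Σ = +405.5367 → |volume| = 405.54

Directed edges: 144 total; 6 unmatched, e.g. (-0.59,-4.5,5.1)→(0.19,-4.65,5.47) → open.


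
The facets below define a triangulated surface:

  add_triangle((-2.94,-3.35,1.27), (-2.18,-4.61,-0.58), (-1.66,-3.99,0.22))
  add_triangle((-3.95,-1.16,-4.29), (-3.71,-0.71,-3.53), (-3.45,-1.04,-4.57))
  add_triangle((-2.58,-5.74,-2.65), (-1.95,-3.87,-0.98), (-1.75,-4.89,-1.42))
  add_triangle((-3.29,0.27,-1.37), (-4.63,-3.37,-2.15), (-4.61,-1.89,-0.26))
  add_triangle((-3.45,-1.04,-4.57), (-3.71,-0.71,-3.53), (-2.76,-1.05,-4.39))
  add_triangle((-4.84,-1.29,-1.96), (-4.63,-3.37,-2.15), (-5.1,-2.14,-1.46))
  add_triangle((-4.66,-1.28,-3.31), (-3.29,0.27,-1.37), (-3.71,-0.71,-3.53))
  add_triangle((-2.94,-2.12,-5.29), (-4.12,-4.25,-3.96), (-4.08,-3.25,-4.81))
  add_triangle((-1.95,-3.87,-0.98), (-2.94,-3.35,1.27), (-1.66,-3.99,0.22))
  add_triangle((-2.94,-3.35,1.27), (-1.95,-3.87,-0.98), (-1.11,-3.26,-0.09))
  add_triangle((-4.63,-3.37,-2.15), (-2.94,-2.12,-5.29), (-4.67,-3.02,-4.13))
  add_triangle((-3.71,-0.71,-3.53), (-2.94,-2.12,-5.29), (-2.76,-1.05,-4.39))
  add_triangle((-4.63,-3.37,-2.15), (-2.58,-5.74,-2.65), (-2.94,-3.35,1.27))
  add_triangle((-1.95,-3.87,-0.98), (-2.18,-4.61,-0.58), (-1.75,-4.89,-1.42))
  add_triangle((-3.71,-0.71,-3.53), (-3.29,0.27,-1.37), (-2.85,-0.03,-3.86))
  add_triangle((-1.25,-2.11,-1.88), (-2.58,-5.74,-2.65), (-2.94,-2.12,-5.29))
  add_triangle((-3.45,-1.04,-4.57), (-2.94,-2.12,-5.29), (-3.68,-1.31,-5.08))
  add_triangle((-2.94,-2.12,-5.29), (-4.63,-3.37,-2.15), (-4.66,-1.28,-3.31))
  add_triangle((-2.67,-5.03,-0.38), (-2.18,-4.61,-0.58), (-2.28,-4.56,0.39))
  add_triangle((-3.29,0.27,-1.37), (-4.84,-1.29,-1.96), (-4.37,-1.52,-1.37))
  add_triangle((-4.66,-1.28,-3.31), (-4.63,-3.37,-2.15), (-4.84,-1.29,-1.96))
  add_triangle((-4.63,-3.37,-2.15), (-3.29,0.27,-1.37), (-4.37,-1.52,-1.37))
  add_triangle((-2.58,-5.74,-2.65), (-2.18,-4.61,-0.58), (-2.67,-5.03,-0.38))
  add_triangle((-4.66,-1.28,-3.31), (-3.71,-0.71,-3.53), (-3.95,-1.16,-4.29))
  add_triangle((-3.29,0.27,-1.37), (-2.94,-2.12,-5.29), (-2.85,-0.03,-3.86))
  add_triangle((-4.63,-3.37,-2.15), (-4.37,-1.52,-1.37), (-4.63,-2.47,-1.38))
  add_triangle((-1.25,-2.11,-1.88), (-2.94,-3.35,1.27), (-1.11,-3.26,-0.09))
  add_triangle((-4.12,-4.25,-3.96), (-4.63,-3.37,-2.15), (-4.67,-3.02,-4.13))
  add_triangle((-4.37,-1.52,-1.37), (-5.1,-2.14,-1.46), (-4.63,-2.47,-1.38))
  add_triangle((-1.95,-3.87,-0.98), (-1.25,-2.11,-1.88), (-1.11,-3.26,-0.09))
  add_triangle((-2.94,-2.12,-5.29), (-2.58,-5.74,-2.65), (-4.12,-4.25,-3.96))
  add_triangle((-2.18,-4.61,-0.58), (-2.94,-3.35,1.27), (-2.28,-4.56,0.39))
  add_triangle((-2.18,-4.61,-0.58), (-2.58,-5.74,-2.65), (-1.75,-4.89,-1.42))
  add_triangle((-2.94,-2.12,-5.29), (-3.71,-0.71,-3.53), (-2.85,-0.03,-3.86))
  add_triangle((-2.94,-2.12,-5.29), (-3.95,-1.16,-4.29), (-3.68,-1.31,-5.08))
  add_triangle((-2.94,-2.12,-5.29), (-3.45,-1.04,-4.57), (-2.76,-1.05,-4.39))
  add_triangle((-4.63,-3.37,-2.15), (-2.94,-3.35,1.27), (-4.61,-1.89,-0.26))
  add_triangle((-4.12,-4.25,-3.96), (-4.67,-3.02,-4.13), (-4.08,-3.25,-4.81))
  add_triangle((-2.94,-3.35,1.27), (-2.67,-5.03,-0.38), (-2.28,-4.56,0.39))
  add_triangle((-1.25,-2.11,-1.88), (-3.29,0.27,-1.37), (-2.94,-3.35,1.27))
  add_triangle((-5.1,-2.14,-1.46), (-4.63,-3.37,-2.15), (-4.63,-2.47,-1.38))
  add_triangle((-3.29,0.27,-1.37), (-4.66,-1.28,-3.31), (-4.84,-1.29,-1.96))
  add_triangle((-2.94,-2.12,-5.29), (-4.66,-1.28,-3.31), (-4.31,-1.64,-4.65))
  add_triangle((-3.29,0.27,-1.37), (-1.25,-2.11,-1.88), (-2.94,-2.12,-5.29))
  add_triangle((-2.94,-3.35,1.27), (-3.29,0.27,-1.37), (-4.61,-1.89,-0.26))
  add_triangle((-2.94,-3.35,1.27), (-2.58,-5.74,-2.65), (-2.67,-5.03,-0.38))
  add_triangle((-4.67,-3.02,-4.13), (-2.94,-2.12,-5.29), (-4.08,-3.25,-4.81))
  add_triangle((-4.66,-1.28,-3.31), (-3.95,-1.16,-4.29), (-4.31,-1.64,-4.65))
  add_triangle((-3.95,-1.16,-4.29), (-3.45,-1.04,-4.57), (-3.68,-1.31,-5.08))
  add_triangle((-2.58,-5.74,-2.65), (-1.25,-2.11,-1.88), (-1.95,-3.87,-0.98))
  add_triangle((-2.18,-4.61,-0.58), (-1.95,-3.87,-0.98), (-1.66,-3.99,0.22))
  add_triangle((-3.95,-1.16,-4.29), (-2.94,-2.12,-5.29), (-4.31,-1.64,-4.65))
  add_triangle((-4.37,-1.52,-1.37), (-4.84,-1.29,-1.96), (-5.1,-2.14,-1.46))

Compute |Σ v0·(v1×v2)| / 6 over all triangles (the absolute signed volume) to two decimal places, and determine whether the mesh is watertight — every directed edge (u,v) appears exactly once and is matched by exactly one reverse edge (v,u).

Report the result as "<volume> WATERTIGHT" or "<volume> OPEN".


Per-triangle v0·(v1×v2)/6:
  t1: +1.0469
  t2: +0.1968
  t3: -0.5144
  t4: +3.6888
  t5: -0.0012
  t6: +1.2161
  t7: +1.0477
  t8: +1.0654
  t9: -1.4724
  t10: +1.3217
  t11: -1.1181
  t12: -0.8943
  t13: +9.2095
  t14: -0.2872
  t15: +1.1998
  t16: +0.4781
  t17: +0.0154
  t18: +6.3783
  t19: +0.1917
  t20: +0.3590
  t21: +2.4432
  t22: -1.1534
  t23: +0.4055
  t24: +0.4084
  t25: -2.8729
  t26: -0.5289
  t27: -2.1745
  t28: +2.4926
  t29: -0.0679
  t30: +0.3737
  t31: +5.3159
  t32: -0.8432
  t33: +0.7500
  t34: +1.9002
  t35: +0.5796
  t36: +0.3458
  t37: +4.7362
  t38: +1.3326
  t39: +0.8948
  t40: -5.7032
  t41: +0.3033
  t42: +1.3175
  t43: +0.4851
  t44: -3.1725
  t45: -0.1659
  t46: +1.5625
  t47: +1.0758
  t48: +0.4333
  t49: +0.1051
  t50: -0.4152
  t51: +0.0194
  t52: +0.5423
  t53: +0.0782
Σ = +33.9308 → |volume| = 33.93

Directed edges: 159 total; 3 unmatched, e.g. (-4.63,-3.37,-2.15)→(-2.58,-5.74,-2.65) → open.

33.93 OPEN
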